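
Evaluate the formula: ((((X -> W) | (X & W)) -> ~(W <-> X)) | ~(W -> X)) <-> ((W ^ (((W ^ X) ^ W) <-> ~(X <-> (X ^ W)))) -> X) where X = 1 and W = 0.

1

X -> W = 1 -> 0 = 0
X & W = 1 & 0 = 0
(X -> W) | (X & W) = 0 | 0 = 0
W <-> X = 0 <-> 1 = 0
~(W <-> X) = ~0 = 1
((X -> W) | (X & W)) -> ~(W <-> X) = 0 -> 1 = 1
W -> X = 0 -> 1 = 1
~(W -> X) = ~1 = 0
(((X -> W) | (X & W)) -> ~(W <-> X)) | ~(W -> X) = 1 | 0 = 1
W ^ X = 0 ^ 1 = 1
(W ^ X) ^ W = 1 ^ 0 = 1
X ^ W = 1 ^ 0 = 1
X <-> (X ^ W) = 1 <-> 1 = 1
~(X <-> (X ^ W)) = ~1 = 0
((W ^ X) ^ W) <-> ~(X <-> (X ^ W)) = 1 <-> 0 = 0
W ^ (((W ^ X) ^ W) <-> ~(X <-> (X ^ W))) = 0 ^ 0 = 0
(W ^ (((W ^ X) ^ W) <-> ~(X <-> (X ^ W)))) -> X = 0 -> 1 = 1
((((X -> W) | (X & W)) -> ~(W <-> X)) | ~(W -> X)) <-> ((W ^ (((W ^ X) ^ W) <-> ~(X <-> (X ^ W)))) -> X) = 1 <-> 1 = 1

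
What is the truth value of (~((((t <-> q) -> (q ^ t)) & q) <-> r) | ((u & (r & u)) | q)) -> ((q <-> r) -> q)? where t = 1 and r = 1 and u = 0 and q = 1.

Substituting t=1, r=1, u=0, q=1:
t <-> q = 1 <-> 1 = 1
q ^ t = 1 ^ 1 = 0
(t <-> q) -> (q ^ t) = 1 -> 0 = 0
((t <-> q) -> (q ^ t)) & q = 0 & 1 = 0
(((t <-> q) -> (q ^ t)) & q) <-> r = 0 <-> 1 = 0
~((((t <-> q) -> (q ^ t)) & q) <-> r) = ~0 = 1
r & u = 1 & 0 = 0
u & (r & u) = 0 & 0 = 0
(u & (r & u)) | q = 0 | 1 = 1
~((((t <-> q) -> (q ^ t)) & q) <-> r) | ((u & (r & u)) | q) = 1 | 1 = 1
q <-> r = 1 <-> 1 = 1
(q <-> r) -> q = 1 -> 1 = 1
(~((((t <-> q) -> (q ^ t)) & q) <-> r) | ((u & (r & u)) | q)) -> ((q <-> r) -> q) = 1 -> 1 = 1

1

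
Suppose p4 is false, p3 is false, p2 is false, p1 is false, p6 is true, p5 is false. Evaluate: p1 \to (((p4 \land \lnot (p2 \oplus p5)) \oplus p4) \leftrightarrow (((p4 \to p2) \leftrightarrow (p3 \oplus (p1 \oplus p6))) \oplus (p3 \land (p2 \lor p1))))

T

p2 \oplus p5 = F \oplus F = F
\lnot (p2 \oplus p5) = \lnot F = T
p4 \land \lnot (p2 \oplus p5) = F \land T = F
(p4 \land \lnot (p2 \oplus p5)) \oplus p4 = F \oplus F = F
p4 \to p2 = F \to F = T
p1 \oplus p6 = F \oplus T = T
p3 \oplus (p1 \oplus p6) = F \oplus T = T
(p4 \to p2) \leftrightarrow (p3 \oplus (p1 \oplus p6)) = T \leftrightarrow T = T
p2 \lor p1 = F \lor F = F
p3 \land (p2 \lor p1) = F \land F = F
((p4 \to p2) \leftrightarrow (p3 \oplus (p1 \oplus p6))) \oplus (p3 \land (p2 \lor p1)) = T \oplus F = T
((p4 \land \lnot (p2 \oplus p5)) \oplus p4) \leftrightarrow (((p4 \to p2) \leftrightarrow (p3 \oplus (p1 \oplus p6))) \oplus (p3 \land (p2 \lor p1))) = F \leftrightarrow T = F
p1 \to (((p4 \land \lnot (p2 \oplus p5)) \oplus p4) \leftrightarrow (((p4 \to p2) \leftrightarrow (p3 \oplus (p1 \oplus p6))) \oplus (p3 \land (p2 \lor p1)))) = F \to F = T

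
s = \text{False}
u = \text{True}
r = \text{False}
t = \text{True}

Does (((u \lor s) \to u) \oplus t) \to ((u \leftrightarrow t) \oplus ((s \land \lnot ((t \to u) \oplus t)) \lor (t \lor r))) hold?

\text{True}

u \lor s = \text{True} \lor \text{False} = \text{True}
(u \lor s) \to u = \text{True} \to \text{True} = \text{True}
((u \lor s) \to u) \oplus t = \text{True} \oplus \text{True} = \text{False}
u \leftrightarrow t = \text{True} \leftrightarrow \text{True} = \text{True}
t \to u = \text{True} \to \text{True} = \text{True}
(t \to u) \oplus t = \text{True} \oplus \text{True} = \text{False}
\lnot ((t \to u) \oplus t) = \lnot \text{False} = \text{True}
s \land \lnot ((t \to u) \oplus t) = \text{False} \land \text{True} = \text{False}
t \lor r = \text{True} \lor \text{False} = \text{True}
(s \land \lnot ((t \to u) \oplus t)) \lor (t \lor r) = \text{False} \lor \text{True} = \text{True}
(u \leftrightarrow t) \oplus ((s \land \lnot ((t \to u) \oplus t)) \lor (t \lor r)) = \text{True} \oplus \text{True} = \text{False}
(((u \lor s) \to u) \oplus t) \to ((u \leftrightarrow t) \oplus ((s \land \lnot ((t \to u) \oplus t)) \lor (t \lor r))) = \text{False} \to \text{False} = \text{True}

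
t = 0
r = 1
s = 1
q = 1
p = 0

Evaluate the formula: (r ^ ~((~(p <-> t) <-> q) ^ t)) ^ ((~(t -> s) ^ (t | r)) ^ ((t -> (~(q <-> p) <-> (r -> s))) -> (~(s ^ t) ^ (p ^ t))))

p <-> t = 0 <-> 0 = 1
~(p <-> t) = ~1 = 0
~(p <-> t) <-> q = 0 <-> 1 = 0
(~(p <-> t) <-> q) ^ t = 0 ^ 0 = 0
~((~(p <-> t) <-> q) ^ t) = ~0 = 1
r ^ ~((~(p <-> t) <-> q) ^ t) = 1 ^ 1 = 0
t -> s = 0 -> 1 = 1
~(t -> s) = ~1 = 0
t | r = 0 | 1 = 1
~(t -> s) ^ (t | r) = 0 ^ 1 = 1
q <-> p = 1 <-> 0 = 0
~(q <-> p) = ~0 = 1
r -> s = 1 -> 1 = 1
~(q <-> p) <-> (r -> s) = 1 <-> 1 = 1
t -> (~(q <-> p) <-> (r -> s)) = 0 -> 1 = 1
s ^ t = 1 ^ 0 = 1
~(s ^ t) = ~1 = 0
p ^ t = 0 ^ 0 = 0
~(s ^ t) ^ (p ^ t) = 0 ^ 0 = 0
(t -> (~(q <-> p) <-> (r -> s))) -> (~(s ^ t) ^ (p ^ t)) = 1 -> 0 = 0
(~(t -> s) ^ (t | r)) ^ ((t -> (~(q <-> p) <-> (r -> s))) -> (~(s ^ t) ^ (p ^ t))) = 1 ^ 0 = 1
(r ^ ~((~(p <-> t) <-> q) ^ t)) ^ ((~(t -> s) ^ (t | r)) ^ ((t -> (~(q <-> p) <-> (r -> s))) -> (~(s ^ t) ^ (p ^ t)))) = 0 ^ 1 = 1

1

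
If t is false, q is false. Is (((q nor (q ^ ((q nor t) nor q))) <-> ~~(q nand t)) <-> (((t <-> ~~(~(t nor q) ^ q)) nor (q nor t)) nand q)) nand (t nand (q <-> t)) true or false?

0

q nor t = 0 nor 0 = 1
(q nor t) nor q = 1 nor 0 = 0
q ^ ((q nor t) nor q) = 0 ^ 0 = 0
q nor (q ^ ((q nor t) nor q)) = 0 nor 0 = 1
q nand t = 0 nand 0 = 1
~(q nand t) = ~1 = 0
~~(q nand t) = ~0 = 1
(q nor (q ^ ((q nor t) nor q))) <-> ~~(q nand t) = 1 <-> 1 = 1
t nor q = 0 nor 0 = 1
~(t nor q) = ~1 = 0
~(t nor q) ^ q = 0 ^ 0 = 0
~(~(t nor q) ^ q) = ~0 = 1
~~(~(t nor q) ^ q) = ~1 = 0
t <-> ~~(~(t nor q) ^ q) = 0 <-> 0 = 1
q nor t = 0 nor 0 = 1
(t <-> ~~(~(t nor q) ^ q)) nor (q nor t) = 1 nor 1 = 0
((t <-> ~~(~(t nor q) ^ q)) nor (q nor t)) nand q = 0 nand 0 = 1
((q nor (q ^ ((q nor t) nor q))) <-> ~~(q nand t)) <-> (((t <-> ~~(~(t nor q) ^ q)) nor (q nor t)) nand q) = 1 <-> 1 = 1
q <-> t = 0 <-> 0 = 1
t nand (q <-> t) = 0 nand 1 = 1
(((q nor (q ^ ((q nor t) nor q))) <-> ~~(q nand t)) <-> (((t <-> ~~(~(t nor q) ^ q)) nor (q nor t)) nand q)) nand (t nand (q <-> t)) = 1 nand 1 = 0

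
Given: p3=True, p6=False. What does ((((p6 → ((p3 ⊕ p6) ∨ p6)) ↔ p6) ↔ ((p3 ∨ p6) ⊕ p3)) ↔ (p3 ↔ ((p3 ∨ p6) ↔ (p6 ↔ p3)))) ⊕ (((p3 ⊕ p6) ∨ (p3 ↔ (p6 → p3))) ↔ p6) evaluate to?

p3 ⊕ p6 = True ⊕ False = True
(p3 ⊕ p6) ∨ p6 = True ∨ False = True
p6 → ((p3 ⊕ p6) ∨ p6) = False → True = True
(p6 → ((p3 ⊕ p6) ∨ p6)) ↔ p6 = True ↔ False = False
p3 ∨ p6 = True ∨ False = True
(p3 ∨ p6) ⊕ p3 = True ⊕ True = False
((p6 → ((p3 ⊕ p6) ∨ p6)) ↔ p6) ↔ ((p3 ∨ p6) ⊕ p3) = False ↔ False = True
p3 ∨ p6 = True ∨ False = True
p6 ↔ p3 = False ↔ True = False
(p3 ∨ p6) ↔ (p6 ↔ p3) = True ↔ False = False
p3 ↔ ((p3 ∨ p6) ↔ (p6 ↔ p3)) = True ↔ False = False
(((p6 → ((p3 ⊕ p6) ∨ p6)) ↔ p6) ↔ ((p3 ∨ p6) ⊕ p3)) ↔ (p3 ↔ ((p3 ∨ p6) ↔ (p6 ↔ p3))) = True ↔ False = False
p3 ⊕ p6 = True ⊕ False = True
p6 → p3 = False → True = True
p3 ↔ (p6 → p3) = True ↔ True = True
(p3 ⊕ p6) ∨ (p3 ↔ (p6 → p3)) = True ∨ True = True
((p3 ⊕ p6) ∨ (p3 ↔ (p6 → p3))) ↔ p6 = True ↔ False = False
((((p6 → ((p3 ⊕ p6) ∨ p6)) ↔ p6) ↔ ((p3 ∨ p6) ⊕ p3)) ↔ (p3 ↔ ((p3 ∨ p6) ↔ (p6 ↔ p3)))) ⊕ (((p3 ⊕ p6) ∨ (p3 ↔ (p6 → p3))) ↔ p6) = False ⊕ False = False

False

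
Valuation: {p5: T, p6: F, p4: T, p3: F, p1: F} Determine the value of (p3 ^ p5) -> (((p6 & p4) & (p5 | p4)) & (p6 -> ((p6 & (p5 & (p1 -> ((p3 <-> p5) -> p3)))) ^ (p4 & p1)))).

p3 ^ p5 = F ^ T = T
p6 & p4 = F & T = F
p5 | p4 = T | T = T
(p6 & p4) & (p5 | p4) = F & T = F
p3 <-> p5 = F <-> T = F
(p3 <-> p5) -> p3 = F -> F = T
p1 -> ((p3 <-> p5) -> p3) = F -> T = T
p5 & (p1 -> ((p3 <-> p5) -> p3)) = T & T = T
p6 & (p5 & (p1 -> ((p3 <-> p5) -> p3))) = F & T = F
p4 & p1 = T & F = F
(p6 & (p5 & (p1 -> ((p3 <-> p5) -> p3)))) ^ (p4 & p1) = F ^ F = F
p6 -> ((p6 & (p5 & (p1 -> ((p3 <-> p5) -> p3)))) ^ (p4 & p1)) = F -> F = T
((p6 & p4) & (p5 | p4)) & (p6 -> ((p6 & (p5 & (p1 -> ((p3 <-> p5) -> p3)))) ^ (p4 & p1))) = F & T = F
(p3 ^ p5) -> (((p6 & p4) & (p5 | p4)) & (p6 -> ((p6 & (p5 & (p1 -> ((p3 <-> p5) -> p3)))) ^ (p4 & p1)))) = T -> F = F

F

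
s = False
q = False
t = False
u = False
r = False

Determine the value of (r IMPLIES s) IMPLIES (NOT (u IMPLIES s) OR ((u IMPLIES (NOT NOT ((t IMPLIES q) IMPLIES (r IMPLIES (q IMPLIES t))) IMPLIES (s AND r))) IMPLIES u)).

False

Substituting s=False, q=False, t=False, u=False, r=False:
r IMPLIES s = False IMPLIES False = True
u IMPLIES s = False IMPLIES False = True
NOT (u IMPLIES s) = NOT True = False
t IMPLIES q = False IMPLIES False = True
q IMPLIES t = False IMPLIES False = True
r IMPLIES (q IMPLIES t) = False IMPLIES True = True
(t IMPLIES q) IMPLIES (r IMPLIES (q IMPLIES t)) = True IMPLIES True = True
NOT ((t IMPLIES q) IMPLIES (r IMPLIES (q IMPLIES t))) = NOT True = False
NOT NOT ((t IMPLIES q) IMPLIES (r IMPLIES (q IMPLIES t))) = NOT False = True
s AND r = False AND False = False
NOT NOT ((t IMPLIES q) IMPLIES (r IMPLIES (q IMPLIES t))) IMPLIES (s AND r) = True IMPLIES False = False
u IMPLIES (NOT NOT ((t IMPLIES q) IMPLIES (r IMPLIES (q IMPLIES t))) IMPLIES (s AND r)) = False IMPLIES False = True
(u IMPLIES (NOT NOT ((t IMPLIES q) IMPLIES (r IMPLIES (q IMPLIES t))) IMPLIES (s AND r))) IMPLIES u = True IMPLIES False = False
NOT (u IMPLIES s) OR ((u IMPLIES (NOT NOT ((t IMPLIES q) IMPLIES (r IMPLIES (q IMPLIES t))) IMPLIES (s AND r))) IMPLIES u) = False OR False = False
(r IMPLIES s) IMPLIES (NOT (u IMPLIES s) OR ((u IMPLIES (NOT NOT ((t IMPLIES q) IMPLIES (r IMPLIES (q IMPLIES t))) IMPLIES (s AND r))) IMPLIES u)) = True IMPLIES False = False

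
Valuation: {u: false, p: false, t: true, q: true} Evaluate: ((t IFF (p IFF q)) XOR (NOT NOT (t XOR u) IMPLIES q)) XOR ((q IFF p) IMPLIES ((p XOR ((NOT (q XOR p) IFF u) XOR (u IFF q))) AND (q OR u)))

p IFF q = false IFF true = false
t IFF (p IFF q) = true IFF false = false
t XOR u = true XOR false = true
NOT (t XOR u) = NOT true = false
NOT NOT (t XOR u) = NOT false = true
NOT NOT (t XOR u) IMPLIES q = true IMPLIES true = true
(t IFF (p IFF q)) XOR (NOT NOT (t XOR u) IMPLIES q) = false XOR true = true
q IFF p = true IFF false = false
q XOR p = true XOR false = true
NOT (q XOR p) = NOT true = false
NOT (q XOR p) IFF u = false IFF false = true
u IFF q = false IFF true = false
(NOT (q XOR p) IFF u) XOR (u IFF q) = true XOR false = true
p XOR ((NOT (q XOR p) IFF u) XOR (u IFF q)) = false XOR true = true
q OR u = true OR false = true
(p XOR ((NOT (q XOR p) IFF u) XOR (u IFF q))) AND (q OR u) = true AND true = true
(q IFF p) IMPLIES ((p XOR ((NOT (q XOR p) IFF u) XOR (u IFF q))) AND (q OR u)) = false IMPLIES true = true
((t IFF (p IFF q)) XOR (NOT NOT (t XOR u) IMPLIES q)) XOR ((q IFF p) IMPLIES ((p XOR ((NOT (q XOR p) IFF u) XOR (u IFF q))) AND (q OR u))) = true XOR true = false

false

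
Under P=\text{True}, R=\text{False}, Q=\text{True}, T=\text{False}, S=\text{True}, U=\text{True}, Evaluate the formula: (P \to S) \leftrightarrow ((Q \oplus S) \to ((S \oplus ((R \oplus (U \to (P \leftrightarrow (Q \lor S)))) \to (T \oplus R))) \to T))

\text{True}

Substituting P=\text{True}, R=\text{False}, Q=\text{True}, T=\text{False}, S=\text{True}, U=\text{True}:
P \to S = \text{True} \to \text{True} = \text{True}
Q \oplus S = \text{True} \oplus \text{True} = \text{False}
Q \lor S = \text{True} \lor \text{True} = \text{True}
P \leftrightarrow (Q \lor S) = \text{True} \leftrightarrow \text{True} = \text{True}
U \to (P \leftrightarrow (Q \lor S)) = \text{True} \to \text{True} = \text{True}
R \oplus (U \to (P \leftrightarrow (Q \lor S))) = \text{False} \oplus \text{True} = \text{True}
T \oplus R = \text{False} \oplus \text{False} = \text{False}
(R \oplus (U \to (P \leftrightarrow (Q \lor S)))) \to (T \oplus R) = \text{True} \to \text{False} = \text{False}
S \oplus ((R \oplus (U \to (P \leftrightarrow (Q \lor S)))) \to (T \oplus R)) = \text{True} \oplus \text{False} = \text{True}
(S \oplus ((R \oplus (U \to (P \leftrightarrow (Q \lor S)))) \to (T \oplus R))) \to T = \text{True} \to \text{False} = \text{False}
(Q \oplus S) \to ((S \oplus ((R \oplus (U \to (P \leftrightarrow (Q \lor S)))) \to (T \oplus R))) \to T) = \text{False} \to \text{False} = \text{True}
(P \to S) \leftrightarrow ((Q \oplus S) \to ((S \oplus ((R \oplus (U \to (P \leftrightarrow (Q \lor S)))) \to (T \oplus R))) \to T)) = \text{True} \leftrightarrow \text{True} = \text{True}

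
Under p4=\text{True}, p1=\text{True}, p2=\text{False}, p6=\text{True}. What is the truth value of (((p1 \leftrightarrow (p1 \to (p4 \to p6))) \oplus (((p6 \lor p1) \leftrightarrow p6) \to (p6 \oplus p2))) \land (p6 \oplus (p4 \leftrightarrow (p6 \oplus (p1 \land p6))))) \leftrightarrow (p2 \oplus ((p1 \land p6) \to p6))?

p4 \to p6 = \text{True} \to \text{True} = \text{True}
p1 \to (p4 \to p6) = \text{True} \to \text{True} = \text{True}
p1 \leftrightarrow (p1 \to (p4 \to p6)) = \text{True} \leftrightarrow \text{True} = \text{True}
p6 \lor p1 = \text{True} \lor \text{True} = \text{True}
(p6 \lor p1) \leftrightarrow p6 = \text{True} \leftrightarrow \text{True} = \text{True}
p6 \oplus p2 = \text{True} \oplus \text{False} = \text{True}
((p6 \lor p1) \leftrightarrow p6) \to (p6 \oplus p2) = \text{True} \to \text{True} = \text{True}
(p1 \leftrightarrow (p1 \to (p4 \to p6))) \oplus (((p6 \lor p1) \leftrightarrow p6) \to (p6 \oplus p2)) = \text{True} \oplus \text{True} = \text{False}
p1 \land p6 = \text{True} \land \text{True} = \text{True}
p6 \oplus (p1 \land p6) = \text{True} \oplus \text{True} = \text{False}
p4 \leftrightarrow (p6 \oplus (p1 \land p6)) = \text{True} \leftrightarrow \text{False} = \text{False}
p6 \oplus (p4 \leftrightarrow (p6 \oplus (p1 \land p6))) = \text{True} \oplus \text{False} = \text{True}
((p1 \leftrightarrow (p1 \to (p4 \to p6))) \oplus (((p6 \lor p1) \leftrightarrow p6) \to (p6 \oplus p2))) \land (p6 \oplus (p4 \leftrightarrow (p6 \oplus (p1 \land p6)))) = \text{False} \land \text{True} = \text{False}
p1 \land p6 = \text{True} \land \text{True} = \text{True}
(p1 \land p6) \to p6 = \text{True} \to \text{True} = \text{True}
p2 \oplus ((p1 \land p6) \to p6) = \text{False} \oplus \text{True} = \text{True}
(((p1 \leftrightarrow (p1 \to (p4 \to p6))) \oplus (((p6 \lor p1) \leftrightarrow p6) \to (p6 \oplus p2))) \land (p6 \oplus (p4 \leftrightarrow (p6 \oplus (p1 \land p6))))) \leftrightarrow (p2 \oplus ((p1 \land p6) \to p6)) = \text{False} \leftrightarrow \text{True} = \text{False}

\text{False}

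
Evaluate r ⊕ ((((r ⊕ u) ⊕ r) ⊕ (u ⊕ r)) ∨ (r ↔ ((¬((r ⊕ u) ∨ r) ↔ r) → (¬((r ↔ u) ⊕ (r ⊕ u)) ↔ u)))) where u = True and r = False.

True

r ⊕ u = False ⊕ True = True
(r ⊕ u) ⊕ r = True ⊕ False = True
u ⊕ r = True ⊕ False = True
((r ⊕ u) ⊕ r) ⊕ (u ⊕ r) = True ⊕ True = False
r ⊕ u = False ⊕ True = True
(r ⊕ u) ∨ r = True ∨ False = True
¬((r ⊕ u) ∨ r) = ¬True = False
¬((r ⊕ u) ∨ r) ↔ r = False ↔ False = True
r ↔ u = False ↔ True = False
r ⊕ u = False ⊕ True = True
(r ↔ u) ⊕ (r ⊕ u) = False ⊕ True = True
¬((r ↔ u) ⊕ (r ⊕ u)) = ¬True = False
¬((r ↔ u) ⊕ (r ⊕ u)) ↔ u = False ↔ True = False
(¬((r ⊕ u) ∨ r) ↔ r) → (¬((r ↔ u) ⊕ (r ⊕ u)) ↔ u) = True → False = False
r ↔ ((¬((r ⊕ u) ∨ r) ↔ r) → (¬((r ↔ u) ⊕ (r ⊕ u)) ↔ u)) = False ↔ False = True
(((r ⊕ u) ⊕ r) ⊕ (u ⊕ r)) ∨ (r ↔ ((¬((r ⊕ u) ∨ r) ↔ r) → (¬((r ↔ u) ⊕ (r ⊕ u)) ↔ u))) = False ∨ True = True
r ⊕ ((((r ⊕ u) ⊕ r) ⊕ (u ⊕ r)) ∨ (r ↔ ((¬((r ⊕ u) ∨ r) ↔ r) → (¬((r ↔ u) ⊕ (r ⊕ u)) ↔ u)))) = False ⊕ True = True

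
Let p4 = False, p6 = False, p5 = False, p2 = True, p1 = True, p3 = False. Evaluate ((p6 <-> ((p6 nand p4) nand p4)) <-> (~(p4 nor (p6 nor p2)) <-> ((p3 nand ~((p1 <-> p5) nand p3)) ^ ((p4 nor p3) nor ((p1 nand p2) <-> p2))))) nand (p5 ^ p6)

True

p6 nand p4 = False nand False = True
(p6 nand p4) nand p4 = True nand False = True
p6 <-> ((p6 nand p4) nand p4) = False <-> True = False
p6 nor p2 = False nor True = False
p4 nor (p6 nor p2) = False nor False = True
~(p4 nor (p6 nor p2)) = ~True = False
p1 <-> p5 = True <-> False = False
(p1 <-> p5) nand p3 = False nand False = True
~((p1 <-> p5) nand p3) = ~True = False
p3 nand ~((p1 <-> p5) nand p3) = False nand False = True
p4 nor p3 = False nor False = True
p1 nand p2 = True nand True = False
(p1 nand p2) <-> p2 = False <-> True = False
(p4 nor p3) nor ((p1 nand p2) <-> p2) = True nor False = False
(p3 nand ~((p1 <-> p5) nand p3)) ^ ((p4 nor p3) nor ((p1 nand p2) <-> p2)) = True ^ False = True
~(p4 nor (p6 nor p2)) <-> ((p3 nand ~((p1 <-> p5) nand p3)) ^ ((p4 nor p3) nor ((p1 nand p2) <-> p2))) = False <-> True = False
(p6 <-> ((p6 nand p4) nand p4)) <-> (~(p4 nor (p6 nor p2)) <-> ((p3 nand ~((p1 <-> p5) nand p3)) ^ ((p4 nor p3) nor ((p1 nand p2) <-> p2)))) = False <-> False = True
p5 ^ p6 = False ^ False = False
((p6 <-> ((p6 nand p4) nand p4)) <-> (~(p4 nor (p6 nor p2)) <-> ((p3 nand ~((p1 <-> p5) nand p3)) ^ ((p4 nor p3) nor ((p1 nand p2) <-> p2))))) nand (p5 ^ p6) = True nand False = True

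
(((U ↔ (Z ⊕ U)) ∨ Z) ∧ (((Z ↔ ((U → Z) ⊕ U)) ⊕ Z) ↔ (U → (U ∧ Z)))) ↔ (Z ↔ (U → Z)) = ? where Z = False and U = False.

Z ⊕ U = False ⊕ False = False
U ↔ (Z ⊕ U) = False ↔ False = True
(U ↔ (Z ⊕ U)) ∨ Z = True ∨ False = True
U → Z = False → False = True
(U → Z) ⊕ U = True ⊕ False = True
Z ↔ ((U → Z) ⊕ U) = False ↔ True = False
(Z ↔ ((U → Z) ⊕ U)) ⊕ Z = False ⊕ False = False
U ∧ Z = False ∧ False = False
U → (U ∧ Z) = False → False = True
((Z ↔ ((U → Z) ⊕ U)) ⊕ Z) ↔ (U → (U ∧ Z)) = False ↔ True = False
((U ↔ (Z ⊕ U)) ∨ Z) ∧ (((Z ↔ ((U → Z) ⊕ U)) ⊕ Z) ↔ (U → (U ∧ Z))) = True ∧ False = False
U → Z = False → False = True
Z ↔ (U → Z) = False ↔ True = False
(((U ↔ (Z ⊕ U)) ∨ Z) ∧ (((Z ↔ ((U → Z) ⊕ U)) ⊕ Z) ↔ (U → (U ∧ Z)))) ↔ (Z ↔ (U → Z)) = False ↔ False = True

True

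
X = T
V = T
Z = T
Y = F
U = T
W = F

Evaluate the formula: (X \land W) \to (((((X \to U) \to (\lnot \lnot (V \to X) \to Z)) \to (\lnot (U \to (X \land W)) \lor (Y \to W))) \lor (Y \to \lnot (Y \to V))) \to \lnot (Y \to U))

X \land W = T \land F = F
X \to U = T \to T = T
V \to X = T \to T = T
\lnot (V \to X) = \lnot T = F
\lnot \lnot (V \to X) = \lnot F = T
\lnot \lnot (V \to X) \to Z = T \to T = T
(X \to U) \to (\lnot \lnot (V \to X) \to Z) = T \to T = T
X \land W = T \land F = F
U \to (X \land W) = T \to F = F
\lnot (U \to (X \land W)) = \lnot F = T
Y \to W = F \to F = T
\lnot (U \to (X \land W)) \lor (Y \to W) = T \lor T = T
((X \to U) \to (\lnot \lnot (V \to X) \to Z)) \to (\lnot (U \to (X \land W)) \lor (Y \to W)) = T \to T = T
Y \to V = F \to T = T
\lnot (Y \to V) = \lnot T = F
Y \to \lnot (Y \to V) = F \to F = T
(((X \to U) \to (\lnot \lnot (V \to X) \to Z)) \to (\lnot (U \to (X \land W)) \lor (Y \to W))) \lor (Y \to \lnot (Y \to V)) = T \lor T = T
Y \to U = F \to T = T
\lnot (Y \to U) = \lnot T = F
((((X \to U) \to (\lnot \lnot (V \to X) \to Z)) \to (\lnot (U \to (X \land W)) \lor (Y \to W))) \lor (Y \to \lnot (Y \to V))) \to \lnot (Y \to U) = T \to F = F
(X \land W) \to (((((X \to U) \to (\lnot \lnot (V \to X) \to Z)) \to (\lnot (U \to (X \land W)) \lor (Y \to W))) \lor (Y \to \lnot (Y \to V))) \to \lnot (Y \to U)) = F \to F = T

T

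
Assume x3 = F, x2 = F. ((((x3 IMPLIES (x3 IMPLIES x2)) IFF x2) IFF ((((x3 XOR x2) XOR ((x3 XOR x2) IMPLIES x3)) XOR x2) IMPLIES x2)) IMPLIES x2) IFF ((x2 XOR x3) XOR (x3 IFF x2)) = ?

Substituting x3=F, x2=F:
x3 IMPLIES x2 = F IMPLIES F = T
x3 IMPLIES (x3 IMPLIES x2) = F IMPLIES T = T
(x3 IMPLIES (x3 IMPLIES x2)) IFF x2 = T IFF F = F
x3 XOR x2 = F XOR F = F
x3 XOR x2 = F XOR F = F
(x3 XOR x2) IMPLIES x3 = F IMPLIES F = T
(x3 XOR x2) XOR ((x3 XOR x2) IMPLIES x3) = F XOR T = T
((x3 XOR x2) XOR ((x3 XOR x2) IMPLIES x3)) XOR x2 = T XOR F = T
(((x3 XOR x2) XOR ((x3 XOR x2) IMPLIES x3)) XOR x2) IMPLIES x2 = T IMPLIES F = F
((x3 IMPLIES (x3 IMPLIES x2)) IFF x2) IFF ((((x3 XOR x2) XOR ((x3 XOR x2) IMPLIES x3)) XOR x2) IMPLIES x2) = F IFF F = T
(((x3 IMPLIES (x3 IMPLIES x2)) IFF x2) IFF ((((x3 XOR x2) XOR ((x3 XOR x2) IMPLIES x3)) XOR x2) IMPLIES x2)) IMPLIES x2 = T IMPLIES F = F
x2 XOR x3 = F XOR F = F
x3 IFF x2 = F IFF F = T
(x2 XOR x3) XOR (x3 IFF x2) = F XOR T = T
((((x3 IMPLIES (x3 IMPLIES x2)) IFF x2) IFF ((((x3 XOR x2) XOR ((x3 XOR x2) IMPLIES x3)) XOR x2) IMPLIES x2)) IMPLIES x2) IFF ((x2 XOR x3) XOR (x3 IFF x2)) = F IFF T = F

F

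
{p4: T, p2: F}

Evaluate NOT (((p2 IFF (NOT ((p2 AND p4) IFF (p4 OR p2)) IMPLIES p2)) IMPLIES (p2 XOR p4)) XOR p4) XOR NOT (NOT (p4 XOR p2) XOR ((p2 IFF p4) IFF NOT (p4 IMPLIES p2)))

F

Substituting p4=T, p2=F:
p2 AND p4 = F AND T = F
p4 OR p2 = T OR F = T
(p2 AND p4) IFF (p4 OR p2) = F IFF T = F
NOT ((p2 AND p4) IFF (p4 OR p2)) = NOT F = T
NOT ((p2 AND p4) IFF (p4 OR p2)) IMPLIES p2 = T IMPLIES F = F
p2 IFF (NOT ((p2 AND p4) IFF (p4 OR p2)) IMPLIES p2) = F IFF F = T
p2 XOR p4 = F XOR T = T
(p2 IFF (NOT ((p2 AND p4) IFF (p4 OR p2)) IMPLIES p2)) IMPLIES (p2 XOR p4) = T IMPLIES T = T
((p2 IFF (NOT ((p2 AND p4) IFF (p4 OR p2)) IMPLIES p2)) IMPLIES (p2 XOR p4)) XOR p4 = T XOR T = F
NOT (((p2 IFF (NOT ((p2 AND p4) IFF (p4 OR p2)) IMPLIES p2)) IMPLIES (p2 XOR p4)) XOR p4) = NOT F = T
p4 XOR p2 = T XOR F = T
NOT (p4 XOR p2) = NOT T = F
p2 IFF p4 = F IFF T = F
p4 IMPLIES p2 = T IMPLIES F = F
NOT (p4 IMPLIES p2) = NOT F = T
(p2 IFF p4) IFF NOT (p4 IMPLIES p2) = F IFF T = F
NOT (p4 XOR p2) XOR ((p2 IFF p4) IFF NOT (p4 IMPLIES p2)) = F XOR F = F
NOT (NOT (p4 XOR p2) XOR ((p2 IFF p4) IFF NOT (p4 IMPLIES p2))) = NOT F = T
NOT (((p2 IFF (NOT ((p2 AND p4) IFF (p4 OR p2)) IMPLIES p2)) IMPLIES (p2 XOR p4)) XOR p4) XOR NOT (NOT (p4 XOR p2) XOR ((p2 IFF p4) IFF NOT (p4 IMPLIES p2))) = T XOR T = F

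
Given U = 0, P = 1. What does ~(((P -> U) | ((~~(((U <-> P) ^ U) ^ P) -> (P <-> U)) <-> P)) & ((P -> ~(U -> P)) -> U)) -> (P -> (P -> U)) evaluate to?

0

P -> U = 1 -> 0 = 0
U <-> P = 0 <-> 1 = 0
(U <-> P) ^ U = 0 ^ 0 = 0
((U <-> P) ^ U) ^ P = 0 ^ 1 = 1
~(((U <-> P) ^ U) ^ P) = ~1 = 0
~~(((U <-> P) ^ U) ^ P) = ~0 = 1
P <-> U = 1 <-> 0 = 0
~~(((U <-> P) ^ U) ^ P) -> (P <-> U) = 1 -> 0 = 0
(~~(((U <-> P) ^ U) ^ P) -> (P <-> U)) <-> P = 0 <-> 1 = 0
(P -> U) | ((~~(((U <-> P) ^ U) ^ P) -> (P <-> U)) <-> P) = 0 | 0 = 0
U -> P = 0 -> 1 = 1
~(U -> P) = ~1 = 0
P -> ~(U -> P) = 1 -> 0 = 0
(P -> ~(U -> P)) -> U = 0 -> 0 = 1
((P -> U) | ((~~(((U <-> P) ^ U) ^ P) -> (P <-> U)) <-> P)) & ((P -> ~(U -> P)) -> U) = 0 & 1 = 0
~(((P -> U) | ((~~(((U <-> P) ^ U) ^ P) -> (P <-> U)) <-> P)) & ((P -> ~(U -> P)) -> U)) = ~0 = 1
P -> U = 1 -> 0 = 0
P -> (P -> U) = 1 -> 0 = 0
~(((P -> U) | ((~~(((U <-> P) ^ U) ^ P) -> (P <-> U)) <-> P)) & ((P -> ~(U -> P)) -> U)) -> (P -> (P -> U)) = 1 -> 0 = 0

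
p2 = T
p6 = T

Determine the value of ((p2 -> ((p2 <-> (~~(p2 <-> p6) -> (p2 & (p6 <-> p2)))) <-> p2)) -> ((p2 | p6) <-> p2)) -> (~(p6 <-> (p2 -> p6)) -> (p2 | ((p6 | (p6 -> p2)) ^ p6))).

Substituting p2=T, p6=T:
p2 <-> p6 = T <-> T = T
~(p2 <-> p6) = ~T = F
~~(p2 <-> p6) = ~F = T
p6 <-> p2 = T <-> T = T
p2 & (p6 <-> p2) = T & T = T
~~(p2 <-> p6) -> (p2 & (p6 <-> p2)) = T -> T = T
p2 <-> (~~(p2 <-> p6) -> (p2 & (p6 <-> p2))) = T <-> T = T
(p2 <-> (~~(p2 <-> p6) -> (p2 & (p6 <-> p2)))) <-> p2 = T <-> T = T
p2 -> ((p2 <-> (~~(p2 <-> p6) -> (p2 & (p6 <-> p2)))) <-> p2) = T -> T = T
p2 | p6 = T | T = T
(p2 | p6) <-> p2 = T <-> T = T
(p2 -> ((p2 <-> (~~(p2 <-> p6) -> (p2 & (p6 <-> p2)))) <-> p2)) -> ((p2 | p6) <-> p2) = T -> T = T
p2 -> p6 = T -> T = T
p6 <-> (p2 -> p6) = T <-> T = T
~(p6 <-> (p2 -> p6)) = ~T = F
p6 -> p2 = T -> T = T
p6 | (p6 -> p2) = T | T = T
(p6 | (p6 -> p2)) ^ p6 = T ^ T = F
p2 | ((p6 | (p6 -> p2)) ^ p6) = T | F = T
~(p6 <-> (p2 -> p6)) -> (p2 | ((p6 | (p6 -> p2)) ^ p6)) = F -> T = T
((p2 -> ((p2 <-> (~~(p2 <-> p6) -> (p2 & (p6 <-> p2)))) <-> p2)) -> ((p2 | p6) <-> p2)) -> (~(p6 <-> (p2 -> p6)) -> (p2 | ((p6 | (p6 -> p2)) ^ p6))) = T -> T = T

T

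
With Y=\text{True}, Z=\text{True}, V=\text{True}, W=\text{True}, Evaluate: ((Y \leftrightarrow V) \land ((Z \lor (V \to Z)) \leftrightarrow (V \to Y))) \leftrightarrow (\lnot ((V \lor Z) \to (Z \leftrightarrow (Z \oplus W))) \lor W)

Y \leftrightarrow V = \text{True} \leftrightarrow \text{True} = \text{True}
V \to Z = \text{True} \to \text{True} = \text{True}
Z \lor (V \to Z) = \text{True} \lor \text{True} = \text{True}
V \to Y = \text{True} \to \text{True} = \text{True}
(Z \lor (V \to Z)) \leftrightarrow (V \to Y) = \text{True} \leftrightarrow \text{True} = \text{True}
(Y \leftrightarrow V) \land ((Z \lor (V \to Z)) \leftrightarrow (V \to Y)) = \text{True} \land \text{True} = \text{True}
V \lor Z = \text{True} \lor \text{True} = \text{True}
Z \oplus W = \text{True} \oplus \text{True} = \text{False}
Z \leftrightarrow (Z \oplus W) = \text{True} \leftrightarrow \text{False} = \text{False}
(V \lor Z) \to (Z \leftrightarrow (Z \oplus W)) = \text{True} \to \text{False} = \text{False}
\lnot ((V \lor Z) \to (Z \leftrightarrow (Z \oplus W))) = \lnot \text{False} = \text{True}
\lnot ((V \lor Z) \to (Z \leftrightarrow (Z \oplus W))) \lor W = \text{True} \lor \text{True} = \text{True}
((Y \leftrightarrow V) \land ((Z \lor (V \to Z)) \leftrightarrow (V \to Y))) \leftrightarrow (\lnot ((V \lor Z) \to (Z \leftrightarrow (Z \oplus W))) \lor W) = \text{True} \leftrightarrow \text{True} = \text{True}

\text{True}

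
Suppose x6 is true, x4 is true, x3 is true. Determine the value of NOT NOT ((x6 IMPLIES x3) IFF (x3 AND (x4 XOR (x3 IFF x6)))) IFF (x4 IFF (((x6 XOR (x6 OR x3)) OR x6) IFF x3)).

false

x6 IMPLIES x3 = true IMPLIES true = true
x3 IFF x6 = true IFF true = true
x4 XOR (x3 IFF x6) = true XOR true = false
x3 AND (x4 XOR (x3 IFF x6)) = true AND false = false
(x6 IMPLIES x3) IFF (x3 AND (x4 XOR (x3 IFF x6))) = true IFF false = false
NOT ((x6 IMPLIES x3) IFF (x3 AND (x4 XOR (x3 IFF x6)))) = NOT false = true
NOT NOT ((x6 IMPLIES x3) IFF (x3 AND (x4 XOR (x3 IFF x6)))) = NOT true = false
x6 OR x3 = true OR true = true
x6 XOR (x6 OR x3) = true XOR true = false
(x6 XOR (x6 OR x3)) OR x6 = false OR true = true
((x6 XOR (x6 OR x3)) OR x6) IFF x3 = true IFF true = true
x4 IFF (((x6 XOR (x6 OR x3)) OR x6) IFF x3) = true IFF true = true
NOT NOT ((x6 IMPLIES x3) IFF (x3 AND (x4 XOR (x3 IFF x6)))) IFF (x4 IFF (((x6 XOR (x6 OR x3)) OR x6) IFF x3)) = false IFF true = false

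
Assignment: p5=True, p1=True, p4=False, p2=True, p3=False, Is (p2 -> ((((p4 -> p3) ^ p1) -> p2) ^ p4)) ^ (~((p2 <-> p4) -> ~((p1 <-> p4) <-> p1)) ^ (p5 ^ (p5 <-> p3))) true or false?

False

p4 -> p3 = False -> False = True
(p4 -> p3) ^ p1 = True ^ True = False
((p4 -> p3) ^ p1) -> p2 = False -> True = True
(((p4 -> p3) ^ p1) -> p2) ^ p4 = True ^ False = True
p2 -> ((((p4 -> p3) ^ p1) -> p2) ^ p4) = True -> True = True
p2 <-> p4 = True <-> False = False
p1 <-> p4 = True <-> False = False
(p1 <-> p4) <-> p1 = False <-> True = False
~((p1 <-> p4) <-> p1) = ~False = True
(p2 <-> p4) -> ~((p1 <-> p4) <-> p1) = False -> True = True
~((p2 <-> p4) -> ~((p1 <-> p4) <-> p1)) = ~True = False
p5 <-> p3 = True <-> False = False
p5 ^ (p5 <-> p3) = True ^ False = True
~((p2 <-> p4) -> ~((p1 <-> p4) <-> p1)) ^ (p5 ^ (p5 <-> p3)) = False ^ True = True
(p2 -> ((((p4 -> p3) ^ p1) -> p2) ^ p4)) ^ (~((p2 <-> p4) -> ~((p1 <-> p4) <-> p1)) ^ (p5 ^ (p5 <-> p3))) = True ^ True = False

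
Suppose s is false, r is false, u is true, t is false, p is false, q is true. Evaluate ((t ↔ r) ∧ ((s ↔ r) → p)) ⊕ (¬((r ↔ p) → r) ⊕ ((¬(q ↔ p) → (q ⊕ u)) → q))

F

Substituting s=F, r=F, u=T, t=F, p=F, q=T:
t ↔ r = F ↔ F = T
s ↔ r = F ↔ F = T
(s ↔ r) → p = T → F = F
(t ↔ r) ∧ ((s ↔ r) → p) = T ∧ F = F
r ↔ p = F ↔ F = T
(r ↔ p) → r = T → F = F
¬((r ↔ p) → r) = ¬F = T
q ↔ p = T ↔ F = F
¬(q ↔ p) = ¬F = T
q ⊕ u = T ⊕ T = F
¬(q ↔ p) → (q ⊕ u) = T → F = F
(¬(q ↔ p) → (q ⊕ u)) → q = F → T = T
¬((r ↔ p) → r) ⊕ ((¬(q ↔ p) → (q ⊕ u)) → q) = T ⊕ T = F
((t ↔ r) ∧ ((s ↔ r) → p)) ⊕ (¬((r ↔ p) → r) ⊕ ((¬(q ↔ p) → (q ⊕ u)) → q)) = F ⊕ F = F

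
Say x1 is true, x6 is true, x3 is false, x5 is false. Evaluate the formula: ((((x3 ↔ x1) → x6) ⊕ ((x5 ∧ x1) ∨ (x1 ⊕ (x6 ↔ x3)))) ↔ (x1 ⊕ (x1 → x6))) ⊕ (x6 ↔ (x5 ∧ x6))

True

x3 ↔ x1 = False ↔ True = False
(x3 ↔ x1) → x6 = False → True = True
x5 ∧ x1 = False ∧ True = False
x6 ↔ x3 = True ↔ False = False
x1 ⊕ (x6 ↔ x3) = True ⊕ False = True
(x5 ∧ x1) ∨ (x1 ⊕ (x6 ↔ x3)) = False ∨ True = True
((x3 ↔ x1) → x6) ⊕ ((x5 ∧ x1) ∨ (x1 ⊕ (x6 ↔ x3))) = True ⊕ True = False
x1 → x6 = True → True = True
x1 ⊕ (x1 → x6) = True ⊕ True = False
(((x3 ↔ x1) → x6) ⊕ ((x5 ∧ x1) ∨ (x1 ⊕ (x6 ↔ x3)))) ↔ (x1 ⊕ (x1 → x6)) = False ↔ False = True
x5 ∧ x6 = False ∧ True = False
x6 ↔ (x5 ∧ x6) = True ↔ False = False
((((x3 ↔ x1) → x6) ⊕ ((x5 ∧ x1) ∨ (x1 ⊕ (x6 ↔ x3)))) ↔ (x1 ⊕ (x1 → x6))) ⊕ (x6 ↔ (x5 ∧ x6)) = True ⊕ False = True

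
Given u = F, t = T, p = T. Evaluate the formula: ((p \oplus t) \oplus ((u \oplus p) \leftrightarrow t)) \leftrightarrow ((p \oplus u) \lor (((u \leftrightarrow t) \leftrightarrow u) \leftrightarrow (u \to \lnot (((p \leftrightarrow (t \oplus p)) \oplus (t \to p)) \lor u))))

Substituting u=F, t=T, p=T:
p \oplus t = T \oplus T = F
u \oplus p = F \oplus T = T
(u \oplus p) \leftrightarrow t = T \leftrightarrow T = T
(p \oplus t) \oplus ((u \oplus p) \leftrightarrow t) = F \oplus T = T
p \oplus u = T \oplus F = T
u \leftrightarrow t = F \leftrightarrow T = F
(u \leftrightarrow t) \leftrightarrow u = F \leftrightarrow F = T
t \oplus p = T \oplus T = F
p \leftrightarrow (t \oplus p) = T \leftrightarrow F = F
t \to p = T \to T = T
(p \leftrightarrow (t \oplus p)) \oplus (t \to p) = F \oplus T = T
((p \leftrightarrow (t \oplus p)) \oplus (t \to p)) \lor u = T \lor F = T
\lnot (((p \leftrightarrow (t \oplus p)) \oplus (t \to p)) \lor u) = \lnot T = F
u \to \lnot (((p \leftrightarrow (t \oplus p)) \oplus (t \to p)) \lor u) = F \to F = T
((u \leftrightarrow t) \leftrightarrow u) \leftrightarrow (u \to \lnot (((p \leftrightarrow (t \oplus p)) \oplus (t \to p)) \lor u)) = T \leftrightarrow T = T
(p \oplus u) \lor (((u \leftrightarrow t) \leftrightarrow u) \leftrightarrow (u \to \lnot (((p \leftrightarrow (t \oplus p)) \oplus (t \to p)) \lor u))) = T \lor T = T
((p \oplus t) \oplus ((u \oplus p) \leftrightarrow t)) \leftrightarrow ((p \oplus u) \lor (((u \leftrightarrow t) \leftrightarrow u) \leftrightarrow (u \to \lnot (((p \leftrightarrow (t \oplus p)) \oplus (t \to p)) \lor u)))) = T \leftrightarrow T = T

T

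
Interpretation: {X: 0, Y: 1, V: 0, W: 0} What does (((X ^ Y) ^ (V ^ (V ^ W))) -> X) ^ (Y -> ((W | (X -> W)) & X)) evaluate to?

0

X ^ Y = 0 ^ 1 = 1
V ^ W = 0 ^ 0 = 0
V ^ (V ^ W) = 0 ^ 0 = 0
(X ^ Y) ^ (V ^ (V ^ W)) = 1 ^ 0 = 1
((X ^ Y) ^ (V ^ (V ^ W))) -> X = 1 -> 0 = 0
X -> W = 0 -> 0 = 1
W | (X -> W) = 0 | 1 = 1
(W | (X -> W)) & X = 1 & 0 = 0
Y -> ((W | (X -> W)) & X) = 1 -> 0 = 0
(((X ^ Y) ^ (V ^ (V ^ W))) -> X) ^ (Y -> ((W | (X -> W)) & X)) = 0 ^ 0 = 0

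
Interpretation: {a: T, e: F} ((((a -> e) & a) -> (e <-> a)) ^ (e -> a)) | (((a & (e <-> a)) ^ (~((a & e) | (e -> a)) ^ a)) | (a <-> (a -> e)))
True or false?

a -> e = T -> F = F
(a -> e) & a = F & T = F
e <-> a = F <-> T = F
((a -> e) & a) -> (e <-> a) = F -> F = T
e -> a = F -> T = T
(((a -> e) & a) -> (e <-> a)) ^ (e -> a) = T ^ T = F
e <-> a = F <-> T = F
a & (e <-> a) = T & F = F
a & e = T & F = F
e -> a = F -> T = T
(a & e) | (e -> a) = F | T = T
~((a & e) | (e -> a)) = ~T = F
~((a & e) | (e -> a)) ^ a = F ^ T = T
(a & (e <-> a)) ^ (~((a & e) | (e -> a)) ^ a) = F ^ T = T
a -> e = T -> F = F
a <-> (a -> e) = T <-> F = F
((a & (e <-> a)) ^ (~((a & e) | (e -> a)) ^ a)) | (a <-> (a -> e)) = T | F = T
((((a -> e) & a) -> (e <-> a)) ^ (e -> a)) | (((a & (e <-> a)) ^ (~((a & e) | (e -> a)) ^ a)) | (a <-> (a -> e))) = F | T = T

T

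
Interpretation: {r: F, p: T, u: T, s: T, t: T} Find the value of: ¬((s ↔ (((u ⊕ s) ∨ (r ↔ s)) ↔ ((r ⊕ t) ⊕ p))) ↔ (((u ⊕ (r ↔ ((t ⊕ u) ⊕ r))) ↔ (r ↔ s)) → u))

F

Substituting r=F, p=T, u=T, s=T, t=T:
u ⊕ s = T ⊕ T = F
r ↔ s = F ↔ T = F
(u ⊕ s) ∨ (r ↔ s) = F ∨ F = F
r ⊕ t = F ⊕ T = T
(r ⊕ t) ⊕ p = T ⊕ T = F
((u ⊕ s) ∨ (r ↔ s)) ↔ ((r ⊕ t) ⊕ p) = F ↔ F = T
s ↔ (((u ⊕ s) ∨ (r ↔ s)) ↔ ((r ⊕ t) ⊕ p)) = T ↔ T = T
t ⊕ u = T ⊕ T = F
(t ⊕ u) ⊕ r = F ⊕ F = F
r ↔ ((t ⊕ u) ⊕ r) = F ↔ F = T
u ⊕ (r ↔ ((t ⊕ u) ⊕ r)) = T ⊕ T = F
r ↔ s = F ↔ T = F
(u ⊕ (r ↔ ((t ⊕ u) ⊕ r))) ↔ (r ↔ s) = F ↔ F = T
((u ⊕ (r ↔ ((t ⊕ u) ⊕ r))) ↔ (r ↔ s)) → u = T → T = T
(s ↔ (((u ⊕ s) ∨ (r ↔ s)) ↔ ((r ⊕ t) ⊕ p))) ↔ (((u ⊕ (r ↔ ((t ⊕ u) ⊕ r))) ↔ (r ↔ s)) → u) = T ↔ T = T
¬((s ↔ (((u ⊕ s) ∨ (r ↔ s)) ↔ ((r ⊕ t) ⊕ p))) ↔ (((u ⊕ (r ↔ ((t ⊕ u) ⊕ r))) ↔ (r ↔ s)) → u)) = ¬T = F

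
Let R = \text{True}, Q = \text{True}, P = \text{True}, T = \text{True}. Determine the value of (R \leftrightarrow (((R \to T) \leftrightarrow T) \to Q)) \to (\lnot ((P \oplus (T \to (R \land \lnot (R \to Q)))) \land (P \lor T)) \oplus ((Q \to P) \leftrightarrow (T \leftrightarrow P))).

\text{True}

R \to T = \text{True} \to \text{True} = \text{True}
(R \to T) \leftrightarrow T = \text{True} \leftrightarrow \text{True} = \text{True}
((R \to T) \leftrightarrow T) \to Q = \text{True} \to \text{True} = \text{True}
R \leftrightarrow (((R \to T) \leftrightarrow T) \to Q) = \text{True} \leftrightarrow \text{True} = \text{True}
R \to Q = \text{True} \to \text{True} = \text{True}
\lnot (R \to Q) = \lnot \text{True} = \text{False}
R \land \lnot (R \to Q) = \text{True} \land \text{False} = \text{False}
T \to (R \land \lnot (R \to Q)) = \text{True} \to \text{False} = \text{False}
P \oplus (T \to (R \land \lnot (R \to Q))) = \text{True} \oplus \text{False} = \text{True}
P \lor T = \text{True} \lor \text{True} = \text{True}
(P \oplus (T \to (R \land \lnot (R \to Q)))) \land (P \lor T) = \text{True} \land \text{True} = \text{True}
\lnot ((P \oplus (T \to (R \land \lnot (R \to Q)))) \land (P \lor T)) = \lnot \text{True} = \text{False}
Q \to P = \text{True} \to \text{True} = \text{True}
T \leftrightarrow P = \text{True} \leftrightarrow \text{True} = \text{True}
(Q \to P) \leftrightarrow (T \leftrightarrow P) = \text{True} \leftrightarrow \text{True} = \text{True}
\lnot ((P \oplus (T \to (R \land \lnot (R \to Q)))) \land (P \lor T)) \oplus ((Q \to P) \leftrightarrow (T \leftrightarrow P)) = \text{False} \oplus \text{True} = \text{True}
(R \leftrightarrow (((R \to T) \leftrightarrow T) \to Q)) \to (\lnot ((P \oplus (T \to (R \land \lnot (R \to Q)))) \land (P \lor T)) \oplus ((Q \to P) \leftrightarrow (T \leftrightarrow P))) = \text{True} \to \text{True} = \text{True}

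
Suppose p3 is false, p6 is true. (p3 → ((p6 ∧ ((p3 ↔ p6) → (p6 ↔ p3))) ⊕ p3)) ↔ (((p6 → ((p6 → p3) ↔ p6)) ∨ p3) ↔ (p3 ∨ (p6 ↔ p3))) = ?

p3 ↔ p6 = False ↔ True = False
p6 ↔ p3 = True ↔ False = False
(p3 ↔ p6) → (p6 ↔ p3) = False → False = True
p6 ∧ ((p3 ↔ p6) → (p6 ↔ p3)) = True ∧ True = True
(p6 ∧ ((p3 ↔ p6) → (p6 ↔ p3))) ⊕ p3 = True ⊕ False = True
p3 → ((p6 ∧ ((p3 ↔ p6) → (p6 ↔ p3))) ⊕ p3) = False → True = True
p6 → p3 = True → False = False
(p6 → p3) ↔ p6 = False ↔ True = False
p6 → ((p6 → p3) ↔ p6) = True → False = False
(p6 → ((p6 → p3) ↔ p6)) ∨ p3 = False ∨ False = False
p6 ↔ p3 = True ↔ False = False
p3 ∨ (p6 ↔ p3) = False ∨ False = False
((p6 → ((p6 → p3) ↔ p6)) ∨ p3) ↔ (p3 ∨ (p6 ↔ p3)) = False ↔ False = True
(p3 → ((p6 ∧ ((p3 ↔ p6) → (p6 ↔ p3))) ⊕ p3)) ↔ (((p6 → ((p6 → p3) ↔ p6)) ∨ p3) ↔ (p3 ∨ (p6 ↔ p3))) = True ↔ True = True

True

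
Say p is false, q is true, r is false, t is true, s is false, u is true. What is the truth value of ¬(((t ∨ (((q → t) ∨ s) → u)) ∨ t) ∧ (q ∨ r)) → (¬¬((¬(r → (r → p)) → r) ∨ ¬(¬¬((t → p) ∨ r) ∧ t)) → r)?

T

q → t = T → T = T
(q → t) ∨ s = T ∨ F = T
((q → t) ∨ s) → u = T → T = T
t ∨ (((q → t) ∨ s) → u) = T ∨ T = T
(t ∨ (((q → t) ∨ s) → u)) ∨ t = T ∨ T = T
q ∨ r = T ∨ F = T
((t ∨ (((q → t) ∨ s) → u)) ∨ t) ∧ (q ∨ r) = T ∧ T = T
¬(((t ∨ (((q → t) ∨ s) → u)) ∨ t) ∧ (q ∨ r)) = ¬T = F
r → p = F → F = T
r → (r → p) = F → T = T
¬(r → (r → p)) = ¬T = F
¬(r → (r → p)) → r = F → F = T
t → p = T → F = F
(t → p) ∨ r = F ∨ F = F
¬((t → p) ∨ r) = ¬F = T
¬¬((t → p) ∨ r) = ¬T = F
¬¬((t → p) ∨ r) ∧ t = F ∧ T = F
¬(¬¬((t → p) ∨ r) ∧ t) = ¬F = T
(¬(r → (r → p)) → r) ∨ ¬(¬¬((t → p) ∨ r) ∧ t) = T ∨ T = T
¬((¬(r → (r → p)) → r) ∨ ¬(¬¬((t → p) ∨ r) ∧ t)) = ¬T = F
¬¬((¬(r → (r → p)) → r) ∨ ¬(¬¬((t → p) ∨ r) ∧ t)) = ¬F = T
¬¬((¬(r → (r → p)) → r) ∨ ¬(¬¬((t → p) ∨ r) ∧ t)) → r = T → F = F
¬(((t ∨ (((q → t) ∨ s) → u)) ∨ t) ∧ (q ∨ r)) → (¬¬((¬(r → (r → p)) → r) ∨ ¬(¬¬((t → p) ∨ r) ∧ t)) → r) = F → F = T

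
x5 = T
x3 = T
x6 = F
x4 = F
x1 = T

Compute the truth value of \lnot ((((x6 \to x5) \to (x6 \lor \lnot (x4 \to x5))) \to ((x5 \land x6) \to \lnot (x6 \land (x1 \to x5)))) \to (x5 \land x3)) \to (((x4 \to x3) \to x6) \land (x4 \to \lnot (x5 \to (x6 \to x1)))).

x6 \to x5 = F \to T = T
x4 \to x5 = F \to T = T
\lnot (x4 \to x5) = \lnot T = F
x6 \lor \lnot (x4 \to x5) = F \lor F = F
(x6 \to x5) \to (x6 \lor \lnot (x4 \to x5)) = T \to F = F
x5 \land x6 = T \land F = F
x1 \to x5 = T \to T = T
x6 \land (x1 \to x5) = F \land T = F
\lnot (x6 \land (x1 \to x5)) = \lnot F = T
(x5 \land x6) \to \lnot (x6 \land (x1 \to x5)) = F \to T = T
((x6 \to x5) \to (x6 \lor \lnot (x4 \to x5))) \to ((x5 \land x6) \to \lnot (x6 \land (x1 \to x5))) = F \to T = T
x5 \land x3 = T \land T = T
(((x6 \to x5) \to (x6 \lor \lnot (x4 \to x5))) \to ((x5 \land x6) \to \lnot (x6 \land (x1 \to x5)))) \to (x5 \land x3) = T \to T = T
\lnot ((((x6 \to x5) \to (x6 \lor \lnot (x4 \to x5))) \to ((x5 \land x6) \to \lnot (x6 \land (x1 \to x5)))) \to (x5 \land x3)) = \lnot T = F
x4 \to x3 = F \to T = T
(x4 \to x3) \to x6 = T \to F = F
x6 \to x1 = F \to T = T
x5 \to (x6 \to x1) = T \to T = T
\lnot (x5 \to (x6 \to x1)) = \lnot T = F
x4 \to \lnot (x5 \to (x6 \to x1)) = F \to F = T
((x4 \to x3) \to x6) \land (x4 \to \lnot (x5 \to (x6 \to x1))) = F \land T = F
\lnot ((((x6 \to x5) \to (x6 \lor \lnot (x4 \to x5))) \to ((x5 \land x6) \to \lnot (x6 \land (x1 \to x5)))) \to (x5 \land x3)) \to (((x4 \to x3) \to x6) \land (x4 \to \lnot (x5 \to (x6 \to x1)))) = F \to F = T

T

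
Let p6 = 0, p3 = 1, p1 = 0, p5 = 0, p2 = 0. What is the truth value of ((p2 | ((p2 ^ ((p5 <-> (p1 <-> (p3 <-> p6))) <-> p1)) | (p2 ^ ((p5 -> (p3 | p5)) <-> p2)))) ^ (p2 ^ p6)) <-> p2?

0

p3 <-> p6 = 1 <-> 0 = 0
p1 <-> (p3 <-> p6) = 0 <-> 0 = 1
p5 <-> (p1 <-> (p3 <-> p6)) = 0 <-> 1 = 0
(p5 <-> (p1 <-> (p3 <-> p6))) <-> p1 = 0 <-> 0 = 1
p2 ^ ((p5 <-> (p1 <-> (p3 <-> p6))) <-> p1) = 0 ^ 1 = 1
p3 | p5 = 1 | 0 = 1
p5 -> (p3 | p5) = 0 -> 1 = 1
(p5 -> (p3 | p5)) <-> p2 = 1 <-> 0 = 0
p2 ^ ((p5 -> (p3 | p5)) <-> p2) = 0 ^ 0 = 0
(p2 ^ ((p5 <-> (p1 <-> (p3 <-> p6))) <-> p1)) | (p2 ^ ((p5 -> (p3 | p5)) <-> p2)) = 1 | 0 = 1
p2 | ((p2 ^ ((p5 <-> (p1 <-> (p3 <-> p6))) <-> p1)) | (p2 ^ ((p5 -> (p3 | p5)) <-> p2))) = 0 | 1 = 1
p2 ^ p6 = 0 ^ 0 = 0
(p2 | ((p2 ^ ((p5 <-> (p1 <-> (p3 <-> p6))) <-> p1)) | (p2 ^ ((p5 -> (p3 | p5)) <-> p2)))) ^ (p2 ^ p6) = 1 ^ 0 = 1
((p2 | ((p2 ^ ((p5 <-> (p1 <-> (p3 <-> p6))) <-> p1)) | (p2 ^ ((p5 -> (p3 | p5)) <-> p2)))) ^ (p2 ^ p6)) <-> p2 = 1 <-> 0 = 0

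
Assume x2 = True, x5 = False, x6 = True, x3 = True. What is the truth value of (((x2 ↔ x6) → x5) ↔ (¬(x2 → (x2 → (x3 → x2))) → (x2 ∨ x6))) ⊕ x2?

True

Substituting x2=True, x5=False, x6=True, x3=True:
x2 ↔ x6 = True ↔ True = True
(x2 ↔ x6) → x5 = True → False = False
x3 → x2 = True → True = True
x2 → (x3 → x2) = True → True = True
x2 → (x2 → (x3 → x2)) = True → True = True
¬(x2 → (x2 → (x3 → x2))) = ¬True = False
x2 ∨ x6 = True ∨ True = True
¬(x2 → (x2 → (x3 → x2))) → (x2 ∨ x6) = False → True = True
((x2 ↔ x6) → x5) ↔ (¬(x2 → (x2 → (x3 → x2))) → (x2 ∨ x6)) = False ↔ True = False
(((x2 ↔ x6) → x5) ↔ (¬(x2 → (x2 → (x3 → x2))) → (x2 ∨ x6))) ⊕ x2 = False ⊕ True = True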